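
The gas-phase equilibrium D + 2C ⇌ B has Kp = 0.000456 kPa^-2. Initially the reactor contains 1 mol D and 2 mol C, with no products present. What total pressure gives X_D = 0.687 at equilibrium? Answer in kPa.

P = 180 kPa

Take 1 mol D as basis and let X be its fractional conversion, so ξ = X.
Moles: n_D = 1 − X; n_C = 2 − 2X; n_B = X.
Total moles n_T = 3 − 2X.
Kp = p_B / (p_D p_C^2) with p_i = (n_i/n_T)·P.
At X = 0.687: the mole-fraction product g(X) = Π y_i^ν_i = 14.81. Since Kp = g(X)·P^{-2}, P = (g/Kp)^(1/2) = (14.81/0.000456)^(1/2) = 180 kPa.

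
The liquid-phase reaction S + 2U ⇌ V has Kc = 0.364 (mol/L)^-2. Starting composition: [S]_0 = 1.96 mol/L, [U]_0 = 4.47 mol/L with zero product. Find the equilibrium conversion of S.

X = 0.611

Let X = conversion of S; extent ξ = 1.96·X mol/L.
Concentrations: [S] = 1.96 − 1.96X; [U] = 4.47 − 3.92X; [V] = 1.96X.
Kc = [V] / ([S] [U]^2).
Setting equal to 0.364 and solving for X on (0,1) gives X = 0.611.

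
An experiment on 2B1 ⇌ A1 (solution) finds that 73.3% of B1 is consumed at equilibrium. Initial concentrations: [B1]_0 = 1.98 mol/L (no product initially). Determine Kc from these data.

Let X = conversion of B1.
Concentrations: [B1] = 1.98 − 1.98X; [A1] = 0.99X.
At X = 0.733: [B1] = 0.529, [A1] = 0.726.
Kc = [A1] / ([B1]^2) = 2.6 L/mol.

Kc = 2.6 L/mol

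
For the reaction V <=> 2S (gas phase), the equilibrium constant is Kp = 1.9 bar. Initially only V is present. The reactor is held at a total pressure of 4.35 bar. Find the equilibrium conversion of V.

X = 0.314

Take 1 mol V as basis and let X be its fractional conversion, so ξ = X.
At extent ξ: n_V = 1 − X; n_S = 2X.
n_T = Σnᵢ = 1 + X.
Mole fractions y_i = n_i/n_T; Kp = p_S^2 / (p_V) with p_i = y_i·P.
This yields a degree-2 equation in X; solving on (0,1), X = 0.314.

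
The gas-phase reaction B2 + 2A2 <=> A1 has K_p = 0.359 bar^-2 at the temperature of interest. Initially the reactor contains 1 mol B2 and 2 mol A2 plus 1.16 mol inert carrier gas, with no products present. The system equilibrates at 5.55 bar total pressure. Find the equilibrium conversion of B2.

Basis: 1 mol B2 initially; let X = conversion of B2. Extent ξ = X.
Mole table: n_B2 = 1 − X; n_A2 = 2 − 2X; n_A1 = X; n_I = 1.16 (inert).
Summing: n_T = 4.16 − 2X.
y_i = n_i/n_T, p_i = y_i·P. K_p = p_A1 / (p_B2 p_A2^2).
Setting this equal to 0.359 bar^-2 and taking the physical root (0 < X < 1) gives X = 0.515.

X = 0.515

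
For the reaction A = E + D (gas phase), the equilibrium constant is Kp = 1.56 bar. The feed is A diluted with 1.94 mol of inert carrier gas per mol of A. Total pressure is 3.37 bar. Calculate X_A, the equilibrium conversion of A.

X = 0.705

Take 1 mol A as basis and let X be its fractional conversion, so ξ = X.
At extent ξ: n_A = 1 − X; n_E = X; n_D = X; n_I = 1.94 (inert).
Total moles n_T = 2.94 + X.
y_i = n_i/n_T, p_i = y_i·P. Kp = p_E p_D / (p_A).
Substituting and setting equal to 1.56 bar gives a polynomial in X; the root in (0,1) is X = 0.705.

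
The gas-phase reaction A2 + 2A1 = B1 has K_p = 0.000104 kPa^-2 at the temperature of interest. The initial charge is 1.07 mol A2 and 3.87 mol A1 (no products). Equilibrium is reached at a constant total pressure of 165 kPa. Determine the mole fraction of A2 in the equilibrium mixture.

y_A2 = 0.120

Let X = conversion of A2 (basis 1.07 mol A2); extent of reaction ξ = 1.07X.
Moles: n_A2 = 1.07 − 1.07X; n_A1 = 3.87 − 2.14X; n_B1 = 1.07X.
Total moles n_T = 4.94 − 2.14X.
y_i = n_i/n_T, p_i = y_i·P. K_p = p_B1 / (p_A2 p_A1^2).
Setting this equal to 0.000104 kPa^-2 and taking the physical root (0 < X < 1) gives X = 0.588.
Then n_A2 = 0.441, n_T = 3.68, so y_A2 = 0.120.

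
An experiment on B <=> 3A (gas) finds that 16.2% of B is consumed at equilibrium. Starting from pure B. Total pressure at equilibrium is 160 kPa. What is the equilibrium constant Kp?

Kp = 2e+03 kPa^2

Basis: 1 mol B initially; let X = conversion of B. Extent ξ = X.
At extent ξ: n_B = 1 − X; n_A = 3X.
Summing: n_T = 1 + 2X.
At X = 0.162: n_B = 0.838, n_A = 0.486, n_T = 1.32.
p_i = (n_i/n_T)·P. Kp = p_A^3 / (p_B) = 2e+03 kPa^2.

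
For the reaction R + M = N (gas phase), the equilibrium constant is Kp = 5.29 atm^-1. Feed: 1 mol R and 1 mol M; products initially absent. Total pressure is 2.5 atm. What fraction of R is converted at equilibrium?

X = 0.735

Basis: 1 mol R initially; let X = conversion of R. Extent ξ = X.
Moles: n_R = 1 − X; n_M = 1 − X; n_N = X.
n_T = Σnᵢ = 2 − X.
Mole fractions y_i = n_i/n_T; Kp = p_N / (p_R p_M) with p_i = y_i·P.
Equating to 5.29 atm^-1 and solving on 0 < X < 1: X = 0.735.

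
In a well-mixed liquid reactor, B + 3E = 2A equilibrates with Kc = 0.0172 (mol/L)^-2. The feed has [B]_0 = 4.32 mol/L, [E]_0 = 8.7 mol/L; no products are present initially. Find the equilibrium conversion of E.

X = 0.433

Let X = conversion of E; extent ξ = 8.7X/3 mol/L.
Concentrations: [B] = 4.32 − 2.9X; [E] = 8.7 − 8.7X; [A] = 5.8X.
Kc = [A]^2 / ([B] [E]^3).
Equating to 0.0172 (mol/L)^-2: the physical root is X = 0.433.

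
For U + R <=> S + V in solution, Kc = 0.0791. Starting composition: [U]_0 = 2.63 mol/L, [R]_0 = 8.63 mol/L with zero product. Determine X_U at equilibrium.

X = 0.378

Let X = conversion of U; extent ξ = 2.63·X mol/L.
Concentrations: [U] = 2.63 − 2.63X; [R] = 8.63 − 2.63X; [S] = 2.63X; [V] = 2.63X.
Kc = [S] [V] / ([U] [R]).
Solving Kc = 0.0791 for X ∈ (0,1): X = 0.378.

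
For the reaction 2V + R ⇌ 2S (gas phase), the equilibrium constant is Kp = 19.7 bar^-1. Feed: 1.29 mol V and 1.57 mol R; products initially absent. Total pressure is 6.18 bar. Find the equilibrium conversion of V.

Basis: 1.29 mol V initially; let X = conversion of V. Extent ξ = 0.645X.
Mole table: n_V = 1.29 − 1.29X; n_R = 1.57 − 0.645X; n_S = 1.29X.
Total moles n_T = 2.86 − 0.645X.
y_i = n_i/n_T, p_i = y_i·P. Kp = p_S^2 / (p_V^2 p_R).
Substituting and setting equal to 19.7 bar^-1 gives a polynomial in X; the root in (0,1) is X = 0.879.

X = 0.879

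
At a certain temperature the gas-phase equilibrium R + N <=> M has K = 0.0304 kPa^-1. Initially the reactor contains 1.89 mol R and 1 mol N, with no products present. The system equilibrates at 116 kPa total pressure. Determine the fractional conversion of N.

X = 0.660

Let X = conversion of N (basis 1 mol N); extent of reaction ξ = X.
Moles: n_R = 1.89 − X; n_N = 1 − X; n_M = X.
Summing: n_T = 2.89 − X.
With p_i = (n_i/n_T)P, K = p_M / (p_R p_N).
This yields a degree-2 equation in X; solving on (0,1), X = 0.660.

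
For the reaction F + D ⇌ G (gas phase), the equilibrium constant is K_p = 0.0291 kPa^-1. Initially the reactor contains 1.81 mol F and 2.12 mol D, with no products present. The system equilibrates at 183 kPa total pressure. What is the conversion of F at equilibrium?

Let X = conversion of F (basis 1.81 mol F); extent of reaction ξ = 1.81X.
Mole table: n_F = 1.81 − 1.81X; n_D = 2.12 − 1.81X; n_G = 1.81X.
Total moles n_T = 3.93 − 1.81X.
Mole fractions y_i = n_i/n_T; K_p = p_G / (p_F p_D) with p_i = y_i·P.
This yields a degree-2 equation in X; solving on (0,1), X = 0.647.

X = 0.647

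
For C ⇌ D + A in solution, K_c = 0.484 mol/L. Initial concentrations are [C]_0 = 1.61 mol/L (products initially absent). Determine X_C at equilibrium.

X = 0.418

Let X = conversion of C; extent ξ = 1.61·X mol/L.
Concentrations: [C] = 1.61 − 1.61X; [D] = 1.61X; [A] = 1.61X.
K_c = [D] [A] / ([C]).
Setting equal to 0.484 and solving for X on (0,1) gives X = 0.418.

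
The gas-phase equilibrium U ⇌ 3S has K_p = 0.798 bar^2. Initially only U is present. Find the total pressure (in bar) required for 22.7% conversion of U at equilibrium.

P = 2.03 bar

Basis: 1 mol U initially; let X = conversion of U. Extent ξ = X.
Mole table: n_U = 1 − X; n_S = 3X.
Total moles n_T = 1 + 2X.
K_p = p_S^3 / (p_U) with p_i = (n_i/n_T)·P.
At X = 0.227: the mole-fraction product g(X) = Π y_i^ν_i = 0.1933. Since K_p = g(X)·P^{2}, P = (K_p/g)^(1/2) = (0.798/0.1933)^(1/2) = 2.03 bar.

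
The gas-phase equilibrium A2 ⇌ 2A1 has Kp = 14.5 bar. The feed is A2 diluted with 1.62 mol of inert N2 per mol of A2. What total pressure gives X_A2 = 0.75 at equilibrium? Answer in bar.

P = 5.43 bar

Take 1 mol A2 as basis and let X be its fractional conversion, so ξ = X.
At extent ξ: n_A2 = 1 − X; n_A1 = 2X; n_I = 1.62 (inert).
Total moles n_T = 2.62 + X.
Kp = p_A1^2 / (p_A2) with p_i = (n_i/n_T)·P.
At X = 0.75: the mole-fraction product g(X) = Π y_i^ν_i = 2.671. Since Kp = g(X)·P^{1}, P = (Kp/g)^(1/1) = (14.5/2.671)^(1/1) = 5.43 bar.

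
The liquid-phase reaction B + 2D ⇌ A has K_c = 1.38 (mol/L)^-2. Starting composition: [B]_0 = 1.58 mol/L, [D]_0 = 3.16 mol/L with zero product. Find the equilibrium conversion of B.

Let X = conversion of B; extent ξ = 1.58·X mol/L.
Concentrations: [B] = 1.58 − 1.58X; [D] = 3.16 − 3.16X; [A] = 1.58X.
K_c = [A] / ([B] [D]^2).
Equating to 1.38 (mol/L)^-2: the physical root is X = 0.640.

X = 0.640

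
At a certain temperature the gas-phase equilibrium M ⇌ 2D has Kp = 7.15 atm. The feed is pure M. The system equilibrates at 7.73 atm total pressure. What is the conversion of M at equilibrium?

Basis: 1 mol M initially; let X = conversion of M. Extent ξ = X.
Moles: n_M = 1 − X; n_D = 2X.
n_T = Σnᵢ = 1 + X.
y_i = n_i/n_T, p_i = y_i·P. Kp = p_D^2 / (p_M).
Substituting and setting equal to 7.15 atm gives a polynomial in X; the root in (0,1) is X = 0.433.

X = 0.433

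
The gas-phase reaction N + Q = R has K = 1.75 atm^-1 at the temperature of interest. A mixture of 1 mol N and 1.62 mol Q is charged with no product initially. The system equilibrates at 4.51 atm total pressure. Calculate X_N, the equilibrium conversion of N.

Take 1 mol N as basis and let X be its fractional conversion, so ξ = X.
At extent ξ: n_N = 1 − X; n_Q = 1.62 − X; n_R = X.
Total moles n_T = 2.62 − X.
With p_i = (n_i/n_T)P, K = p_R / (p_N p_Q).
Substituting and setting equal to 1.75 atm^-1 gives a polynomial in X; the root in (0,1) is X = 0.782.

X = 0.782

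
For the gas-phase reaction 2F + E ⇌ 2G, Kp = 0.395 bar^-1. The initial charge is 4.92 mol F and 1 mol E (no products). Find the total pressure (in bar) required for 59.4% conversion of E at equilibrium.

P = 3.37 bar

Take 1 mol E as basis and let X be its fractional conversion, so ξ = X.
Species balance: n_F = 4.92 − 2X; n_E = 1 − X; n_G = 2X.
Total moles n_T = 5.92 − X.
Kp = p_G^2 / (p_F^2 p_E) with p_i = (n_i/n_T)·P.
At X = 0.594: the mole-fraction product g(X) = Π y_i^ν_i = 1.329. Since Kp = g(X)·P^{-1}, P = (g/Kp)^(1/1) = (1.329/0.395)^(1/1) = 3.37 bar.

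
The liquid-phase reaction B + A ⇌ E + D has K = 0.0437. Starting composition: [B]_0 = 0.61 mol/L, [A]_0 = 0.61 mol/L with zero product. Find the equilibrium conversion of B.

X = 0.173

Let X = conversion of B; extent ξ = 0.61·X mol/L.
Concentrations: [B] = 0.61 − 0.61X; [A] = 0.61 − 0.61X; [E] = 0.61X; [D] = 0.61X.
K = [E] [D] / ([B] [A]).
Setting equal to 0.0437 and solving for X on (0,1) gives X = 0.173.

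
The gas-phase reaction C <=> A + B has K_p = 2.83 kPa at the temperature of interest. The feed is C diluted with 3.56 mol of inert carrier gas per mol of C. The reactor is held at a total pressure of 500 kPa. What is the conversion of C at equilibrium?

Let X = conversion of C (basis 1 mol C); extent of reaction ξ = X.
Species balance: n_C = 1 − X; n_A = X; n_B = X; n_I = 3.56 (inert).
Summing: n_T = 4.56 + X.
y_i = n_i/n_T, p_i = y_i·P. K_p = p_A p_B / (p_C).
This yields a degree-2 equation in X; solving on (0,1), X = 0.150.

X = 0.150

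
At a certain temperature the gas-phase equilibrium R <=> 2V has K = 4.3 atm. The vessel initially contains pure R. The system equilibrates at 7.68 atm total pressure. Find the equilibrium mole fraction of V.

Let X = conversion of R (basis 1 mol R); extent of reaction ξ = X.
At extent ξ: n_R = 1 − X; n_V = 2X.
n_T = Σnᵢ = 1 + X.
y_i = n_i/n_T, p_i = y_i·P. K = p_V^2 / (p_R).
Substituting and setting equal to 4.3 atm gives a polynomial in X; the root in (0,1) is X = 0.350.
Then n_V = 0.701, n_T = 1.35, so y_V = 0.519.

y_V = 0.519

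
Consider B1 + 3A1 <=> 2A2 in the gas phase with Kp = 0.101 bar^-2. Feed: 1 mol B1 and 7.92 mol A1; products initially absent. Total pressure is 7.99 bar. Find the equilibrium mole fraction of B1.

Take 1 mol B1 as basis and let X be its fractional conversion, so ξ = X.
Species balance: n_B1 = 1 − X; n_A1 = 7.92 − 3X; n_A2 = 2X.
n_T = Σnᵢ = 8.92 − 2X.
Mole fractions y_i = n_i/n_T; Kp = p_A2^2 / (p_B1 p_A1^3) with p_i = y_i·P.
Equating to 0.101 bar^-2 and solving on 0 < X < 1: X = 0.849.
Then n_B1 = 0.151, n_T = 7.22, so y_B1 = 0.021.

y_B1 = 0.021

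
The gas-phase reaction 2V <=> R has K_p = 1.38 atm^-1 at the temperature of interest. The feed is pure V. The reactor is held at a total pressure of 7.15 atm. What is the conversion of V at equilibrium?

Let X = conversion of V (basis 1 mol V); extent of reaction ξ = 0.5X.
Mole table: n_V = 1 − X; n_R = 0.5X.
n_T = Σnᵢ = 1 − 0.5X.
y_i = n_i/n_T, p_i = y_i·P. K_p = p_R / (p_V^2).
This yields a degree-2 equation in X; solving on (0,1), X = 0.843.

X = 0.843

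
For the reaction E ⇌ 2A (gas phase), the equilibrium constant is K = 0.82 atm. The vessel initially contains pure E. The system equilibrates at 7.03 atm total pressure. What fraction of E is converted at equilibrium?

Basis: 1 mol E initially; let X = conversion of E. Extent ξ = X.
Moles: n_E = 1 − X; n_A = 2X.
n_T = Σnᵢ = 1 + X.
y_i = n_i/n_T, p_i = y_i·P. K = p_A^2 / (p_E).
Equating to 0.82 atm and solving on 0 < X < 1: X = 0.168.

X = 0.168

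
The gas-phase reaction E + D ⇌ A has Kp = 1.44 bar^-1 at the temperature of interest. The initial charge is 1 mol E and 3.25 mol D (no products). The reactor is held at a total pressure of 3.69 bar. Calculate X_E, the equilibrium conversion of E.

X = 0.791

Basis: 1 mol E initially; let X = conversion of E. Extent ξ = X.
Mole table: n_E = 1 − X; n_D = 3.25 − X; n_A = X.
Summing: n_T = 4.25 − X.
With p_i = (n_i/n_T)P, Kp = p_A / (p_E p_D).
This yields a degree-2 equation in X; solving on (0,1), X = 0.791.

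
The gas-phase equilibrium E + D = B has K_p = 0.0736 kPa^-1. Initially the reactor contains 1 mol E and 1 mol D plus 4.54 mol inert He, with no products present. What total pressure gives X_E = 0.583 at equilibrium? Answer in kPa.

Let X = conversion of E (basis 1 mol E); extent of reaction ξ = X.
Species balance: n_E = 1 − X; n_D = 1 − X; n_B = X; n_I = 4.54 (inert).
Total moles n_T = 6.54 − X.
K_p = p_B / (p_E p_D) with p_i = (n_i/n_T)·P.
At X = 0.583: the mole-fraction product g(X) = Π y_i^ν_i = 19.97. Since K_p = g(X)·P^{-1}, P = (g/K_p)^(1/1) = (19.97/0.0736)^(1/1) = 271 kPa.

P = 271 kPa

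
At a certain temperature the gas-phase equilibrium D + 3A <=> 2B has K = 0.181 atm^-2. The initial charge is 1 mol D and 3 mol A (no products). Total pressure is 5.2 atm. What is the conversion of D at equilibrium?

Let X = conversion of D (basis 1 mol D); extent of reaction ξ = X.
Mole table: n_D = 1 − X; n_A = 3 − 3X; n_B = 2X.
Summing: n_T = 4 − 2X.
y_i = n_i/n_T, p_i = y_i·P. K = p_B^2 / (p_D p_A^3).
Equating to 0.181 atm^-2 and solving on 0 < X < 1: X = 0.492.

X = 0.492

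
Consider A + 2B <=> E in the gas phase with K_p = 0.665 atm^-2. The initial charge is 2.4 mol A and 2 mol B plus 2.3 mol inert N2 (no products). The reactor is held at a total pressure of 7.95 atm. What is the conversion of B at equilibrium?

Basis: 2 mol B initially; let X = conversion of B. Extent ξ = X.
Moles: n_A = 2.4 − X; n_B = 2 − 2X; n_E = X; n_I = 2.3 (inert).
Total moles n_T = 6.7 − 2X.
Mole fractions y_i = n_i/n_T; K_p = p_E / (p_A p_B^2) with p_i = y_i·P.
Equating to 0.665 atm^-2 and solving on 0 < X < 1: X = 0.732.

X = 0.732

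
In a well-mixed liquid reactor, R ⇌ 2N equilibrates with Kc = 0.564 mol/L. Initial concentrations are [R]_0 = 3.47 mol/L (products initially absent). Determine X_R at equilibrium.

Let X = conversion of R; extent ξ = 3.47·X mol/L.
Concentrations: [R] = 3.47 − 3.47X; [N] = 6.94X.
Kc = [N]^2 / ([R]).
This equals 0.564 at X = 0.182 (the root in 0 < X < 1).

X = 0.182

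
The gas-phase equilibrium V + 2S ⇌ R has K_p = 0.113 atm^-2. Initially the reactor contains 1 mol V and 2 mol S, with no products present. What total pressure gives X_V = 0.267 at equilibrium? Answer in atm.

P = 3.02 atm

Take 1 mol V as basis and let X be its fractional conversion, so ξ = X.
At extent ξ: n_V = 1 − X; n_S = 2 − 2X; n_R = X.
Total moles n_T = 3 − 2X.
K_p = p_R / (p_V p_S^2) with p_i = (n_i/n_T)·P.
At X = 0.267: the mole-fraction product g(X) = Π y_i^ν_i = 1.031. Since K_p = g(X)·P^{-2}, P = (g/K_p)^(1/2) = (1.031/0.113)^(1/2) = 3.02 atm.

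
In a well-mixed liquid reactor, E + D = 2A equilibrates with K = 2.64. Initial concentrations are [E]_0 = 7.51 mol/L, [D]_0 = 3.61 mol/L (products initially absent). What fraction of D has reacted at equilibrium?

X = 0.613

Let X = conversion of D; extent ξ = 3.61·X mol/L.
Concentrations: [E] = 7.51 − 3.61X; [D] = 3.61 − 3.61X; [A] = 7.22X.
K = [A]^2 / ([E] [D]).
Equating to 2.64: the physical root is X = 0.613.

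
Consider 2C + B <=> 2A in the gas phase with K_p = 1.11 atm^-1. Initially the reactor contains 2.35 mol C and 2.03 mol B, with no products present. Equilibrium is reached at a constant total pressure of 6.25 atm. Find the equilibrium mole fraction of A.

y_A = 0.393

Take 2.35 mol C as basis and let X be its fractional conversion, so ξ = 1.18X.
Species balance: n_C = 2.35 − 2.35X; n_B = 2.03 − 1.18X; n_A = 2.35X.
Total moles n_T = 4.38 − 1.18X.
y_i = n_i/n_T, p_i = y_i·P. K_p = p_A^2 / (p_C^2 p_B).
This yields a degree-3 equation in X; solving on (0,1), X = 0.612.
Then n_A = 1.44, n_T = 3.66, so y_A = 0.393.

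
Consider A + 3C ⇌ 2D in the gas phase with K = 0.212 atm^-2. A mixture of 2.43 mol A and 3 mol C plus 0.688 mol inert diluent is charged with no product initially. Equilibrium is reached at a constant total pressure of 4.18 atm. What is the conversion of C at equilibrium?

Basis: 3 mol C initially; let X = conversion of C. Extent ξ = X.
Moles: n_A = 2.43 − X; n_C = 3 − 3X; n_D = 2X; n_I = 0.688 (inert).
Total moles n_T = 6.12 − 2X.
Mole fractions y_i = n_i/n_T; K = p_D^2 / (p_A p_C^3) with p_i = y_i·P.
This yields a degree-4 equation in X; solving on (0,1), X = 0.492.

X = 0.492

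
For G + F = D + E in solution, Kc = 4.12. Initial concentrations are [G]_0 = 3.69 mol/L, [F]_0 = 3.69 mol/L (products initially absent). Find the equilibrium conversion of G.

Let X = conversion of G; extent ξ = 3.69·X mol/L.
Concentrations: [G] = 3.69 − 3.69X; [F] = 3.69 − 3.69X; [D] = 3.69X; [E] = 3.69X.
Kc = [D] [E] / ([G] [F]).
Equating to 4.12: the physical root is X = 0.670.

X = 0.670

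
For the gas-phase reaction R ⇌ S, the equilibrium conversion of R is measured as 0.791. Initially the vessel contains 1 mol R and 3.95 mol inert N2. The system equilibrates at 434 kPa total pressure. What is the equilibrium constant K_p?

K_p = 3.78

Take 1 mol R as basis and let X be its fractional conversion, so ξ = X.
Mole table: n_R = 1 − X; n_S = X; n_I = 3.95 (inert).
n_T stays at 4.95 (no change in mole number).
At X = 0.791: n_R = 0.209, n_S = 0.791, n_T = 4.95.
p_i = (n_i/n_T)·P. K_p = p_S / (p_R) = 3.78.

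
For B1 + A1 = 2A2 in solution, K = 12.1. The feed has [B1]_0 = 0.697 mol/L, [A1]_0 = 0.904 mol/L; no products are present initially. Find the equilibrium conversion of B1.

X = 0.713

Let X = conversion of B1; extent ξ = 0.697·X mol/L.
Concentrations: [B1] = 0.697 − 0.697X; [A1] = 0.904 − 0.697X; [A2] = 1.39X.
K = [A2]^2 / ([B1] [A1]).
Setting equal to 12.1 and solving for X on (0,1) gives X = 0.713.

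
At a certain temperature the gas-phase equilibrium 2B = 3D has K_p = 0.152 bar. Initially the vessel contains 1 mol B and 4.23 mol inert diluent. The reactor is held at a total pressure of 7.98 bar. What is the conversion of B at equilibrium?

Basis: 1 mol B initially; let X = conversion of B. Extent ξ = 0.5X.
Moles: n_B = 1 − X; n_D = 1.5X; n_I = 4.23 (inert).
Total moles n_T = 5.23 + 0.5X.
y_i = n_i/n_T, p_i = y_i·P. K_p = p_D^3 / (p_B^2).
Equating to 0.152 bar and solving on 0 < X < 1: X = 0.256.

X = 0.256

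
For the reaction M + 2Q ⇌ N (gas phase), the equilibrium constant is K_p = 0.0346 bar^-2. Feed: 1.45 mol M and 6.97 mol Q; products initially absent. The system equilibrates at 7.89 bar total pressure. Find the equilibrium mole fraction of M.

y_M = 0.092

Take 1.45 mol M as basis and let X be its fractional conversion, so ξ = 1.45X.
Moles: n_M = 1.45 − 1.45X; n_Q = 6.97 − 2.9X; n_N = 1.45X.
Summing: n_T = 8.42 − 2.9X.
y_i = n_i/n_T, p_i = y_i·P. K_p = p_N / (p_M p_Q^2).
Substituting and setting equal to 0.0346 bar^-2 gives a polynomial in X; the root in (0,1) is X = 0.571.
Then n_M = 0.622, n_T = 6.76, so y_M = 0.092.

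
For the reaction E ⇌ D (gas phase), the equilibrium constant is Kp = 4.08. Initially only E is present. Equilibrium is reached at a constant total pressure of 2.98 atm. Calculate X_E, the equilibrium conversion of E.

X = 0.803

Let X = conversion of E (basis 1 mol E); extent of reaction ξ = X.
Species balance: n_E = 1 − X; n_D = X.
Total moles n_T = 1 (Δν = 0, constant).
With p_i = (n_i/n_T)P, Kp = p_D / (p_E).
This yields a degree-1 equation in X; solving on (0,1), X = 0.803.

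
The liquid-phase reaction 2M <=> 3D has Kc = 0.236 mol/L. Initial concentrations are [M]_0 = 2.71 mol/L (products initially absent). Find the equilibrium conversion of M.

Let X = conversion of M; extent ξ = 2.71X/2 mol/L.
Concentrations: [M] = 2.71 − 2.71X; [D] = 4.06X.
Kc = [D]^3 / ([M]^2).
Setting equal to 0.236 and solving for X on (0,1) gives X = 0.245.

X = 0.245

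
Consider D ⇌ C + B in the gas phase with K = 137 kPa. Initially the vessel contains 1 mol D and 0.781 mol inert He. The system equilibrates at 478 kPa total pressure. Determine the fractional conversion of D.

X = 0.549

Let X = conversion of D (basis 1 mol D); extent of reaction ξ = X.
Moles: n_D = 1 − X; n_C = X; n_B = X; n_I = 0.781 (inert).
Summing: n_T = 1.78 + X.
Mole fractions y_i = n_i/n_T; K = p_C p_B / (p_D) with p_i = y_i·P.
Equating to 137 kPa and solving on 0 < X < 1: X = 0.549.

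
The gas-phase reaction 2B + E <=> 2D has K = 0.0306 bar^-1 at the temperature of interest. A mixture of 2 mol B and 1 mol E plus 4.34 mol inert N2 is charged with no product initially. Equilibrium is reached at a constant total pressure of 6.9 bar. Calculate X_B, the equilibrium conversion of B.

Let X = conversion of B (basis 2 mol B); extent of reaction ξ = X.
Moles: n_B = 2 − 2X; n_E = 1 − X; n_D = 2X; n_I = 4.34 (inert).
n_T = Σnᵢ = 7.34 − X.
Mole fractions y_i = n_i/n_T; K = p_D^2 / (p_B^2 p_E) with p_i = y_i·P.
Setting this equal to 0.0306 bar^-1 and taking the physical root (0 < X < 1) gives X = 0.137.

X = 0.137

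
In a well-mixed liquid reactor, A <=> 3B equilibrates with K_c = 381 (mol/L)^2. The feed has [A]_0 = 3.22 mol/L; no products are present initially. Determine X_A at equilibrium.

Let X = conversion of A; extent ξ = 3.22·X mol/L.
Concentrations: [A] = 3.22 − 3.22X; [B] = 9.66X.
K_c = [B]^3 / ([A]).
Solving K_c = 381 for X ∈ (0,1): X = 0.723.

X = 0.723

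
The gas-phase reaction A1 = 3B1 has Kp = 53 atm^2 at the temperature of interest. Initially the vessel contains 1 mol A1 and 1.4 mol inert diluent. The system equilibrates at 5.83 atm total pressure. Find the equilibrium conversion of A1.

Basis: 1 mol A1 initially; let X = conversion of A1. Extent ξ = X.
Moles: n_A1 = 1 − X; n_B1 = 3X; n_I = 1.4 (inert).
Summing: n_T = 2.4 + 2X.
Mole fractions y_i = n_i/n_T; Kp = p_B1^3 / (p_A1) with p_i = y_i·P.
Setting this equal to 53 atm^2 and taking the physical root (0 < X < 1) gives X = 0.651.

X = 0.651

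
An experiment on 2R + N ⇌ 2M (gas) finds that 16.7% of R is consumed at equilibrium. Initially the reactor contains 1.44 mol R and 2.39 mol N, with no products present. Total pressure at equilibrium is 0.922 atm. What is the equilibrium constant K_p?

K_p = 0.0712 atm^-1

Take 1.44 mol R as basis and let X be its fractional conversion, so ξ = 0.72X.
Moles: n_R = 1.44 − 1.44X; n_N = 2.39 − 0.72X; n_M = 1.44X.
Summing: n_T = 3.83 − 0.72X.
At X = 0.167: n_R = 1.2, n_N = 2.27, n_M = 0.24, n_T = 3.71.
p_i = (n_i/n_T)·P. K_p = p_M^2 / (p_R^2 p_N) = 0.0712 atm^-1.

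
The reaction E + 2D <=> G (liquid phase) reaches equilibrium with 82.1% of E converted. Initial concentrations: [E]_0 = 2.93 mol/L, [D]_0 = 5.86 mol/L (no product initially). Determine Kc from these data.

Let X = conversion of E.
Concentrations: [E] = 2.93 − 2.93X; [D] = 5.86 − 5.86X; [G] = 2.93X.
At X = 0.821: [E] = 0.524, [D] = 1.05, [G] = 2.41.
Kc = [G] / ([E] [D]^2) = 4.17 (mol/L)^-2.

Kc = 4.17 (mol/L)^-2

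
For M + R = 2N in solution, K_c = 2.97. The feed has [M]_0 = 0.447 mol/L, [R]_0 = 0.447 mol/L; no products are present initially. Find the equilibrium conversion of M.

X = 0.463

Let X = conversion of M; extent ξ = 0.447·X mol/L.
Concentrations: [M] = 0.447 − 0.447X; [R] = 0.447 − 0.447X; [N] = 0.894X.
K_c = [N]^2 / ([M] [R]).
Setting equal to 2.97 and solving for X on (0,1) gives X = 0.463.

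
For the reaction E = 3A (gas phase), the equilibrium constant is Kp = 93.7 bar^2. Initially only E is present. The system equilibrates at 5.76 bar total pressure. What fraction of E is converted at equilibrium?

Basis: 1 mol E initially; let X = conversion of E. Extent ξ = X.
Moles: n_E = 1 − X; n_A = 3X.
Summing: n_T = 1 + 2X.
y_i = n_i/n_T, p_i = y_i·P. Kp = p_A^3 / (p_E).
Setting this equal to 93.7 bar^2 and taking the physical root (0 < X < 1) gives X = 0.589.

X = 0.589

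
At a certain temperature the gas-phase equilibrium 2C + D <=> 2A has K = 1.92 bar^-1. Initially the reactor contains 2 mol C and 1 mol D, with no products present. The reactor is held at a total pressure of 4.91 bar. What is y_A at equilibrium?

Let X = conversion of C (basis 2 mol C); extent of reaction ξ = X.
Moles: n_C = 2 − 2X; n_D = 1 − X; n_A = 2X.
Summing: n_T = 3 − X.
y_i = n_i/n_T, p_i = y_i·P. K = p_A^2 / (p_C^2 p_D).
Substituting and setting equal to 1.92 bar^-1 gives a polynomial in X; the root in (0,1) is X = 0.565.
Then n_A = 1.13, n_T = 2.44, so y_A = 0.464.

y_A = 0.464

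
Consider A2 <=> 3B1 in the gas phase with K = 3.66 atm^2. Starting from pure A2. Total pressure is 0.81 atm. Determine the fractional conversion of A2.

Let X = conversion of A2 (basis 1 mol A2); extent of reaction ξ = X.
Moles: n_A2 = 1 − X; n_B1 = 3X.
Summing: n_T = 1 + 2X.
y_i = n_i/n_T, p_i = y_i·P. K = p_B1^3 / (p_A2).
This yields a degree-3 equation in X; solving on (0,1), X = 0.707.

X = 0.707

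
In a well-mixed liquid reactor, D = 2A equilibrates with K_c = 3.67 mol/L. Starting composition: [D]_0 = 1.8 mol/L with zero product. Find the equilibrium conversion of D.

Let X = conversion of D; extent ξ = 1.8·X mol/L.
Concentrations: [D] = 1.8 − 1.8X; [A] = 3.6X.
K_c = [A]^2 / ([D]).
This equals 3.67 at X = 0.503 (the root in 0 < X < 1).

X = 0.503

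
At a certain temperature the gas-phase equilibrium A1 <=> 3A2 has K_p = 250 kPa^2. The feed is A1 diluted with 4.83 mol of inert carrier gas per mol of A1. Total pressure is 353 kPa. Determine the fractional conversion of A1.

Let X = conversion of A1 (basis 1 mol A1); extent of reaction ξ = X.
Species balance: n_A1 = 1 − X; n_A2 = 3X; n_I = 4.83 (inert).
Total moles n_T = 5.83 + 2X.
Mole fractions y_i = n_i/n_T; K_p = p_A2^3 / (p_A1) with p_i = y_i·P.
Substituting and setting equal to 250 kPa^2 gives a polynomial in X; the root in (0,1) is X = 0.134.

X = 0.134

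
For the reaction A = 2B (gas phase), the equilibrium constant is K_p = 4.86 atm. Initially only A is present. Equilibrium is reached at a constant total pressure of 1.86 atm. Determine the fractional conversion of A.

Basis: 1 mol A initially; let X = conversion of A. Extent ξ = X.
Moles: n_A = 1 − X; n_B = 2X.
Summing: n_T = 1 + X.
Mole fractions y_i = n_i/n_T; K_p = p_B^2 / (p_A) with p_i = y_i·P.
This yields a degree-2 equation in X; solving on (0,1), X = 0.629.

X = 0.629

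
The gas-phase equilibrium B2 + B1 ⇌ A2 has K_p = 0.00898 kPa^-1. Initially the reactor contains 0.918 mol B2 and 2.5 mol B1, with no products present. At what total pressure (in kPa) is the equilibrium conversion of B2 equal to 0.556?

Basis: 0.918 mol B2 initially; let X = conversion of B2. Extent ξ = 0.918X.
Moles: n_B2 = 0.918 − 0.918X; n_B1 = 2.5 − 0.918X; n_A2 = 0.918X.
Total moles n_T = 3.42 − 0.918X.
K_p = p_A2 / (p_B2 p_B1) with p_i = (n_i/n_T)·P.
At X = 0.556: the mole-fraction product g(X) = Π y_i^ν_i = 1.83. Since K_p = g(X)·P^{-1}, P = (g/K_p)^(1/1) = (1.83/0.00898)^(1/1) = 204 kPa.

P = 204 kPa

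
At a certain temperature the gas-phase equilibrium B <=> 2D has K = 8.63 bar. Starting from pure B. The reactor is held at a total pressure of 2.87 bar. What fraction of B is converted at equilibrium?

Let X = conversion of B (basis 1 mol B); extent of reaction ξ = X.
Species balance: n_B = 1 − X; n_D = 2X.
Total moles n_T = 1 + X.
With p_i = (n_i/n_T)P, K = p_D^2 / (p_B).
Setting this equal to 8.63 bar and taking the physical root (0 < X < 1) gives X = 0.655.

X = 0.655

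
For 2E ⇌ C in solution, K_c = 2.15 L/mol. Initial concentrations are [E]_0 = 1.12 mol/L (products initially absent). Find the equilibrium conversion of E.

X = 0.636

Let X = conversion of E; extent ξ = 1.12X/2 mol/L.
Concentrations: [E] = 1.12 − 1.12X; [C] = 0.56X.
K_c = [C] / ([E]^2).
This equals 2.15 at X = 0.636 (the root in 0 < X < 1).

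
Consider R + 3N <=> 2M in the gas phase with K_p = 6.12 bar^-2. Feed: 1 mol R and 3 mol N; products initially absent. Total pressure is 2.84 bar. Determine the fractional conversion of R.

X = 0.686

Take 1 mol R as basis and let X be its fractional conversion, so ξ = X.
Species balance: n_R = 1 − X; n_N = 3 − 3X; n_M = 2X.
Summing: n_T = 4 − 2X.
With p_i = (n_i/n_T)P, K_p = p_M^2 / (p_R p_N^3).
Setting this equal to 6.12 bar^-2 and taking the physical root (0 < X < 1) gives X = 0.686.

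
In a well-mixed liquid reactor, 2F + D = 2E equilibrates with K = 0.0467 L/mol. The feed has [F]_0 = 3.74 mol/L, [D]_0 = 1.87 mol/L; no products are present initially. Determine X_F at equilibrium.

X = 0.208

Let X = conversion of F; extent ξ = 3.74X/2 mol/L.
Concentrations: [F] = 3.74 − 3.74X; [D] = 1.87 − 1.87X; [E] = 3.74X.
K = [E]^2 / ([F]^2 [D]).
Equating to 0.0467 L/mol: the physical root is X = 0.208.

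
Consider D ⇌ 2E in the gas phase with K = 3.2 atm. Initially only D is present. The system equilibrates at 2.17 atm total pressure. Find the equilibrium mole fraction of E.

y_E = 0.683

Let X = conversion of D (basis 1 mol D); extent of reaction ξ = X.
At extent ξ: n_D = 1 − X; n_E = 2X.
Summing: n_T = 1 + X.
With p_i = (n_i/n_T)P, K = p_E^2 / (p_D).
Substituting and setting equal to 3.2 atm gives a polynomial in X; the root in (0,1) is X = 0.519.
Then n_E = 1.04, n_T = 1.52, so y_E = 0.683.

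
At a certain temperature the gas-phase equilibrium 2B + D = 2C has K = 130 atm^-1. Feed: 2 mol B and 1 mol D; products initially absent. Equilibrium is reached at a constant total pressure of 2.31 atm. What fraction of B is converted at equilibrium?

Take 2 mol B as basis and let X be its fractional conversion, so ξ = X.
At extent ξ: n_B = 2 − 2X; n_D = 1 − X; n_C = 2X.
Summing: n_T = 3 − X.
With p_i = (n_i/n_T)P, K = p_C^2 / (p_B^2 p_D).
Equating to 130 atm^-1 and solving on 0 < X < 1: X = 0.829.

X = 0.829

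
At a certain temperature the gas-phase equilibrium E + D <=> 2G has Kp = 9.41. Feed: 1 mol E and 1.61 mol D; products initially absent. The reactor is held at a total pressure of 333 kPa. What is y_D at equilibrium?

Basis: 1 mol E initially; let X = conversion of E. Extent ξ = X.
Moles: n_E = 1 − X; n_D = 1.61 − X; n_G = 2X.
n_T stays at 2.61 (no change in mole number).
Mole fractions y_i = n_i/n_T; Kp = p_G^2 / (p_E p_D) with p_i = y_i·P.
Equating to 9.41 and solving on 0 < X < 1: X = 0.736.
Then n_D = 0.874, n_T = 2.61, so y_D = 0.335.

y_D = 0.335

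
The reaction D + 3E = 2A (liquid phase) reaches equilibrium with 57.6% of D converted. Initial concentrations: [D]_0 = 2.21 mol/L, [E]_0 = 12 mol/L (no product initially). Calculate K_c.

K_c = 0.0126 (mol/L)^-2

Let X = conversion of D.
Concentrations: [D] = 2.21 − 2.21X; [E] = 12 − 6.63X; [A] = 4.42X.
At X = 0.576: [D] = 0.937, [E] = 8.18, [A] = 2.55.
K_c = [A]^2 / ([D] [E]^3) = 0.0126 (mol/L)^-2.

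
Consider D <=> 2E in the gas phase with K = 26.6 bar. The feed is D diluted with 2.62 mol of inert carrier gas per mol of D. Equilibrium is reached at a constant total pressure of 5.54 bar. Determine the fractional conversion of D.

X = 0.862

Basis: 1 mol D initially; let X = conversion of D. Extent ξ = X.
Species balance: n_D = 1 − X; n_E = 2X; n_I = 2.62 (inert).
n_T = Σnᵢ = 3.62 + X.
With p_i = (n_i/n_T)P, K = p_E^2 / (p_D).
This yields a degree-2 equation in X; solving on (0,1), X = 0.862.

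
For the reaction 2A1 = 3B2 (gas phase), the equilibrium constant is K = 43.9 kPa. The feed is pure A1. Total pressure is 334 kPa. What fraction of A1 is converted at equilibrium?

Let X = conversion of A1 (basis 1 mol A1); extent of reaction ξ = 0.5X.
Moles: n_A1 = 1 − X; n_B2 = 1.5X.
Summing: n_T = 1 + 0.5X.
With p_i = (n_i/n_T)P, K = p_B2^3 / (p_A1^2).
Equating to 43.9 kPa and solving on 0 < X < 1: X = 0.284.

X = 0.284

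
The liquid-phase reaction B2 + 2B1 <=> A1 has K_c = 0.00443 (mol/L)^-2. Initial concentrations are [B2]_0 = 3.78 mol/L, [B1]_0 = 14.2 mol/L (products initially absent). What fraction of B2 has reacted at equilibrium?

Let X = conversion of B2; extent ξ = 3.78·X mol/L.
Concentrations: [B2] = 3.78 − 3.78X; [B1] = 14.2 − 7.56X; [A1] = 3.78X.
K_c = [A1] / ([B2] [B1]^2).
Solving K_c = 0.00443 for X ∈ (0,1): X = 0.367.

X = 0.367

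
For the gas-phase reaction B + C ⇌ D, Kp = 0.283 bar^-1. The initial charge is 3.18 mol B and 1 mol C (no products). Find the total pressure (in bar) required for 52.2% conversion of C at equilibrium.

P = 5.31 bar

Take 1 mol C as basis and let X be its fractional conversion, so ξ = X.
Species balance: n_B = 3.18 − X; n_C = 1 − X; n_D = X.
n_T = Σnᵢ = 4.18 − X.
Kp = p_D / (p_B p_C) with p_i = (n_i/n_T)·P.
At X = 0.522: the mole-fraction product g(X) = Π y_i^ν_i = 1.503. Since Kp = g(X)·P^{-1}, P = (g/Kp)^(1/1) = (1.503/0.283)^(1/1) = 5.31 bar.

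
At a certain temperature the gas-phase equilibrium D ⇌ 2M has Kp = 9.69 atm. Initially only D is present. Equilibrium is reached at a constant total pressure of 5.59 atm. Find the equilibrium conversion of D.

X = 0.550

Take 1 mol D as basis and let X be its fractional conversion, so ξ = X.
Mole table: n_D = 1 − X; n_M = 2X.
Total moles n_T = 1 + X.
With p_i = (n_i/n_T)P, Kp = p_M^2 / (p_D).
This yields a degree-2 equation in X; solving on (0,1), X = 0.550.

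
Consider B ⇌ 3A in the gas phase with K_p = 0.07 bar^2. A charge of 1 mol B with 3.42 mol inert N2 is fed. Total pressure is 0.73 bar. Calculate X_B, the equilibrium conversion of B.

Take 1 mol B as basis and let X be its fractional conversion, so ξ = X.
Mole table: n_B = 1 − X; n_A = 3X; n_I = 3.42 (inert).
n_T = Σnᵢ = 4.42 + 2X.
With p_i = (n_i/n_T)P, K_p = p_A^3 / (p_B).
Equating to 0.07 bar^2 and solving on 0 < X < 1: X = 0.426.

X = 0.426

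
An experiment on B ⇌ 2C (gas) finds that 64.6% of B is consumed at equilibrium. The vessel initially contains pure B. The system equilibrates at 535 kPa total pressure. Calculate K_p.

K_p = 1.53e+03 kPa

Let X = conversion of B (basis 1 mol B); extent of reaction ξ = X.
Moles: n_B = 1 − X; n_C = 2X.
Total moles n_T = 1 + X.
At X = 0.646: n_B = 0.354, n_C = 1.29, n_T = 1.65.
p_i = (n_i/n_T)·P. K_p = p_C^2 / (p_B) = 1.53e+03 kPa.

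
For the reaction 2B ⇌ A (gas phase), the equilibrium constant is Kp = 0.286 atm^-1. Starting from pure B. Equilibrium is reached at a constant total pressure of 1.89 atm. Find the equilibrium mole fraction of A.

y_A = 0.280

Basis: 1 mol B initially; let X = conversion of B. Extent ξ = 0.5X.
Moles: n_B = 1 − X; n_A = 0.5X.
Summing: n_T = 1 − 0.5X.
With p_i = (n_i/n_T)P, Kp = p_A / (p_B^2).
Setting this equal to 0.286 atm^-1 and taking the physical root (0 < X < 1) gives X = 0.438.
Then n_A = 0.219, n_T = 0.781, so y_A = 0.280.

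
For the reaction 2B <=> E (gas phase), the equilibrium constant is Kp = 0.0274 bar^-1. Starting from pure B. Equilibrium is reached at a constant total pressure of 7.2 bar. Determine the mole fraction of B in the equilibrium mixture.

y_B = 0.856

Take 1 mol B as basis and let X be its fractional conversion, so ξ = 0.5X.
Mole table: n_B = 1 − X; n_E = 0.5X.
n_T = Σnᵢ = 1 − 0.5X.
With p_i = (n_i/n_T)P, Kp = p_E / (p_B^2).
Equating to 0.0274 bar^-1 and solving on 0 < X < 1: X = 0.252.
Then n_B = 0.748, n_T = 0.874, so y_B = 0.856.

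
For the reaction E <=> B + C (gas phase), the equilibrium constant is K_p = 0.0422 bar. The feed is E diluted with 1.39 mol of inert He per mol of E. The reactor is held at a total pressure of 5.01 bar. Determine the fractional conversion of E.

X = 0.136

Basis: 1 mol E initially; let X = conversion of E. Extent ξ = X.
Moles: n_E = 1 − X; n_B = X; n_C = X; n_I = 1.39 (inert).
n_T = Σnᵢ = 2.39 + X.
With p_i = (n_i/n_T)P, K_p = p_B p_C / (p_E).
Setting this equal to 0.0422 bar and taking the physical root (0 < X < 1) gives X = 0.136.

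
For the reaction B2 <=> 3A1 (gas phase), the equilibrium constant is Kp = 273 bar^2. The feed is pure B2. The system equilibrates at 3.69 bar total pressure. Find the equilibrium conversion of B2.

Take 1 mol B2 as basis and let X be its fractional conversion, so ξ = X.
Mole table: n_B2 = 1 − X; n_A1 = 3X.
n_T = Σnᵢ = 1 + 2X.
Mole fractions y_i = n_i/n_T; Kp = p_A1^3 / (p_B2) with p_i = y_i·P.
Substituting and setting equal to 273 bar^2 gives a polynomial in X; the root in (0,1) is X = 0.880.

X = 0.880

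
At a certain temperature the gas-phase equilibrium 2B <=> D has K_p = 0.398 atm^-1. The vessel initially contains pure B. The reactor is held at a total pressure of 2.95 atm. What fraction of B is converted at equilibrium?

X = 0.581

Take 1 mol B as basis and let X be its fractional conversion, so ξ = 0.5X.
At extent ξ: n_B = 1 − X; n_D = 0.5X.
n_T = Σnᵢ = 1 − 0.5X.
Mole fractions y_i = n_i/n_T; K_p = p_D / (p_B^2) with p_i = y_i·P.
Setting this equal to 0.398 atm^-1 and taking the physical root (0 < X < 1) gives X = 0.581.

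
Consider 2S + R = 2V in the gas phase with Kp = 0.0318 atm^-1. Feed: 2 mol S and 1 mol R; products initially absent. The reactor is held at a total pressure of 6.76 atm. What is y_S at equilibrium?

Take 2 mol S as basis and let X be its fractional conversion, so ξ = X.
Species balance: n_S = 2 − 2X; n_R = 1 − X; n_V = 2X.
Summing: n_T = 3 − X.
y_i = n_i/n_T, p_i = y_i·P. Kp = p_V^2 / (p_S^2 p_R).
This yields a degree-3 equation in X; solving on (0,1), X = 0.199.
Then n_S = 1.6, n_T = 2.8, so y_S = 0.572.

y_S = 0.572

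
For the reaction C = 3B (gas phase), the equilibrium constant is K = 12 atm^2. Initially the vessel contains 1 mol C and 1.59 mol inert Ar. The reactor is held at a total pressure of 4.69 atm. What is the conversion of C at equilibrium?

X = 0.506

Basis: 1 mol C initially; let X = conversion of C. Extent ξ = X.
Species balance: n_C = 1 − X; n_B = 3X; n_I = 1.59 (inert).
Total moles n_T = 2.59 + 2X.
y_i = n_i/n_T, p_i = y_i·P. K = p_B^3 / (p_C).
Substituting and setting equal to 12 atm^2 gives a polynomial in X; the root in (0,1) is X = 0.506.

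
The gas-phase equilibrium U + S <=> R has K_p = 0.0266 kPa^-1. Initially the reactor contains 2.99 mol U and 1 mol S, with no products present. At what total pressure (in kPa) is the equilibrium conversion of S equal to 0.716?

Take 1 mol S as basis and let X be its fractional conversion, so ξ = X.
Species balance: n_U = 2.99 − X; n_S = 1 − X; n_R = X.
Summing: n_T = 3.99 − X.
K_p = p_R / (p_U p_S) with p_i = (n_i/n_T)·P.
At X = 0.716: the mole-fraction product g(X) = Π y_i^ν_i = 3.63. Since K_p = g(X)·P^{-1}, P = (g/K_p)^(1/1) = (3.63/0.0266)^(1/1) = 136 kPa.

P = 136 kPa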